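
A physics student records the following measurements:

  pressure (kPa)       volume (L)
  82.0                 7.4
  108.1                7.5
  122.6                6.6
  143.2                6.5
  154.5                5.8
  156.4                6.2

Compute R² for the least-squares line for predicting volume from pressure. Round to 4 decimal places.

0.8231

n = 6, Σx = 766.8, Σy = 40, Σxy = 5023.29, Σx² = 102277.82, Σy² = 268.9
Sxx = Σx² − (Σx)²/n = 102277.82 − 97997.04 = 4280.78
Sxy = Σxy − (Σx)(Σy)/n = 5023.29 − 5112 = -88.71
Syy = Σy² − (Σy)²/n = 268.9 − 266.666667 = 2.233333
R² = Sxy²/(Sxx·Syy) = (-88.71)²/(4280.78·2.233333) = 0.823131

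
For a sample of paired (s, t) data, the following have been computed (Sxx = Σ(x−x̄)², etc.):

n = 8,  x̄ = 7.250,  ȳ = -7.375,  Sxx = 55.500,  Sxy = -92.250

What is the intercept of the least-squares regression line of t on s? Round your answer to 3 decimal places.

b = Sxy/Sxx = -92.25/55.5 = -1.662162
a = ȳ − b·x̄ = -7.375 − (-1.662162)·7.25 = 4.675676

4.676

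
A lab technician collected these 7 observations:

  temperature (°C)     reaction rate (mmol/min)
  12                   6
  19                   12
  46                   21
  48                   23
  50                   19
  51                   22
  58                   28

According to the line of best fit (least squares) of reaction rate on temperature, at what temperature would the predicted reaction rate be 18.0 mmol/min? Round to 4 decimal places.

38.7954

n = 7, Σx = 284, Σy = 131, Σxy = 6066, Σx² = 13390
Sxx = Σx² − (Σx)²/n = 13390 − 11522.285714 = 1867.714286
Sxy = Σxy − (Σx)(Σy)/n = 6066 − 5314.857143 = 751.142857
b = Sxy/Sxx = 751.142857/1867.714286 = 0.402172
a = ȳ − b·x̄ = 18.714286 − 0.402172·40.571429 = 2.397583
Set a + b·x = 18.0: x = (18.0 − 2.397583) / 0.402172 = 38.795359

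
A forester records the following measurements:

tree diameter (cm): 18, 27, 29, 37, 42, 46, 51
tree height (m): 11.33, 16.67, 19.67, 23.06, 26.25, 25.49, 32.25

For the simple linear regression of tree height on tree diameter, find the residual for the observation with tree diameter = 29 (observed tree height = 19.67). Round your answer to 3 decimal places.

1.452

n = 7, Σx = 250, Σy = 154.72, Σxy = 5997.47, Σx² = 9744
Sxx = Σx² − (Σx)²/n = 9744 − 8928.571429 = 815.428571
Sxy = Σxy − (Σx)(Σy)/n = 5997.47 − 5525.714286 = 471.755714
b = Sxy/Sxx = 471.755714/815.428571 = 0.578537
a = ȳ − b·x̄ = 22.102857 − 0.578537·35.714286 = 1.440816
ŷ(29) = 1.440816 + 0.578537·29 = 18.218393
residual = y − ŷ = 19.67 − 18.218393 = 1.451607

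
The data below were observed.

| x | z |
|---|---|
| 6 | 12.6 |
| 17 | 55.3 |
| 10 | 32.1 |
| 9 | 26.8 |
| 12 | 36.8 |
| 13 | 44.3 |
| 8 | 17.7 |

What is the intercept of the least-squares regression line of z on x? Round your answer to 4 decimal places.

n = 7, Σx = 75, Σy = 225.6, Σxy = 2737, Σx² = 883
Sxx = Σx² − (Σx)²/n = 883 − 803.571429 = 79.428571
Sxy = Σxy − (Σx)(Σy)/n = 2737 − 2417.142857 = 319.857143
b = Sxy/Sxx = 319.857143/79.428571 = 4.026978
a = ȳ − b·x̄ = 32.228571 − 4.026978·10.714286 = -10.917626

-10.9176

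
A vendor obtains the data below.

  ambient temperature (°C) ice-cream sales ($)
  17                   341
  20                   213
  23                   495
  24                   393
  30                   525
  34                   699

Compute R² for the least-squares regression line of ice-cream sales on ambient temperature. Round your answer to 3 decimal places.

n = 6, Σx = 148, Σy = 2666, Σxy = 70390, Σx² = 3850, Σy² = 1325350
Sxx = Σx² − (Σx)²/n = 3850 − 3650.666667 = 199.333333
Sxy = Σxy − (Σx)(Σy)/n = 70390 − 65761.333333 = 4628.666667
Syy = Σy² − (Σy)²/n = 1325350 − 1184592.666667 = 140757.333333
R² = Sxy²/(Sxx·Syy) = (4628.666667)²/(199.333333·140757.333333) = 0.763591

0.764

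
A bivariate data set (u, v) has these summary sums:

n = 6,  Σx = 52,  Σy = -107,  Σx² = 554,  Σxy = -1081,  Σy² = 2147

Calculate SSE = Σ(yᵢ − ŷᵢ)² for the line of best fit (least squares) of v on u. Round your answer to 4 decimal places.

Sxx = Σx² − (Σx)²/n = 554 − 450.666667 = 103.333333
Sxy = Σxy − (Σx)(Σy)/n = -1081 − (-927.333333) = -153.666667
Syy = Σy² − (Σy)²/n = 2147 − 1908.166667 = 238.833333
b = Sxy/Sxx = -153.666667/103.333333 = -1.487097
SSE = Syy − b·Sxy = 238.833333 − (-1.487097)·(-153.666667) = 10.316129

10.3161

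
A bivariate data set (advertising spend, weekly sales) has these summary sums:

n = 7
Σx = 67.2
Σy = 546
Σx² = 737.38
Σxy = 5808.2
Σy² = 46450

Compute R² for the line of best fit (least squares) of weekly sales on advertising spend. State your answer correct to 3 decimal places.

0.901

Sxx = Σx² − (Σx)²/n = 737.38 − 645.12 = 92.26
Sxy = Σxy − (Σx)(Σy)/n = 5808.2 − 5241.6 = 566.6
Syy = Σy² − (Σy)²/n = 46450 − 42588 = 3862
R² = Sxy²/(Sxx·Syy) = (566.6)²/(92.26·3862) = 0.901005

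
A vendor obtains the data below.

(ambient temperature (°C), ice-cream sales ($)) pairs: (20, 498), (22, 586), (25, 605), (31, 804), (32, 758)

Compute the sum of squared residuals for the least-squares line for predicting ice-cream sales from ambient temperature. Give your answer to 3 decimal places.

3884.089

n = 5, Σx = 130, Σy = 3251, Σxy = 87157, Σx² = 3494, Σy² = 2178405
Sxx = Σx² − (Σx)²/n = 3494 − 3380 = 114
Sxy = Σxy − (Σx)(Σy)/n = 87157 − 84526 = 2631
Syy = Σy² − (Σy)²/n = 2178405 − 2113800.2 = 64604.8
b = Sxy/Sxx = 2631/114 = 23.078947
SSE = Syy − b·Sxy = 64604.8 − 23.078947·2631 = 3884.089474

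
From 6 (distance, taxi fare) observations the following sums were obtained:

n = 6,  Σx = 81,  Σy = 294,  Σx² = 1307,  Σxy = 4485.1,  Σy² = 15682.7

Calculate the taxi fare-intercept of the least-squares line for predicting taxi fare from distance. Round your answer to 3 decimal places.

16.366

Sxx = Σx² − (Σx)²/n = 1307 − 1093.5 = 213.5
Sxy = Σxy − (Σx)(Σy)/n = 4485.1 − 3969 = 516.1
b = Sxy/Sxx = 516.1/213.5 = 2.417330
a = ȳ − b·x̄ = 49 − 2.417330·13.5 = 16.366042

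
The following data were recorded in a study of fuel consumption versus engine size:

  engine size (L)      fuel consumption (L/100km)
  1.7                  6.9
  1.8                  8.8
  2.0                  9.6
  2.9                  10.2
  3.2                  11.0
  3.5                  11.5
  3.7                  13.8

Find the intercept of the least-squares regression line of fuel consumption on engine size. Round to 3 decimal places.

n = 7, Σx = 18.8, Σy = 71.8, Σxy = 202.86, Σx² = 54.72
Sxx = Σx² − (Σx)²/n = 54.72 − 50.491429 = 4.228571
Sxy = Σxy − (Σx)(Σy)/n = 202.86 − 192.834286 = 10.025714
b = Sxy/Sxx = 10.025714/4.228571 = 2.370946
a = ȳ − b·x̄ = 10.257143 − 2.370946·2.685714 = 3.889459

3.889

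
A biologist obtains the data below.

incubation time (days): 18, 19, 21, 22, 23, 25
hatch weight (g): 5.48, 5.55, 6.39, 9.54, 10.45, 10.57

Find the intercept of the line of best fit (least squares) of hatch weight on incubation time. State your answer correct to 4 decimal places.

-10.6828

n = 6, Σx = 128, Σy = 47.98, Σxy = 1052.76, Σx² = 2764
Sxx = Σx² − (Σx)²/n = 2764 − 2730.666667 = 33.333333
Sxy = Σxy − (Σx)(Σy)/n = 1052.76 − 1023.573333 = 29.186667
b = Sxy/Sxx = 29.186667/33.333333 = 0.8756
a = ȳ − b·x̄ = 7.996667 − 0.8756·21.333333 = -10.6828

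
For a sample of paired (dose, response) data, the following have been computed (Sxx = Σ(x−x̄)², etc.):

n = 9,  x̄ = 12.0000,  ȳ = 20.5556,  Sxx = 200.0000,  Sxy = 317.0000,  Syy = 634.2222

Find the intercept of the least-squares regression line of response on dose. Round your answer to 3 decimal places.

1.536

b = Sxy/Sxx = 317/200 = 1.585
a = ȳ − b·x̄ = 20.5556 − 1.585·12 = 1.5356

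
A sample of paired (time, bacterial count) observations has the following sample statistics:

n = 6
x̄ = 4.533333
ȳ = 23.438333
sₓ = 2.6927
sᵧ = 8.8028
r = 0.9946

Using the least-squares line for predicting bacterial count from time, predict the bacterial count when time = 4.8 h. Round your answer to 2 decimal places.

24.31

b = r · sᵧ/sₓ = 0.9946 · 8.8028/2.6927 = 3.251482
a = ȳ − b·x̄ = 23.438333 − 3.251482·4.533333 = 8.698284
ŷ(4.8) = a + b·4.8 = 8.698284 + 3.251482·4.8 = 24.305396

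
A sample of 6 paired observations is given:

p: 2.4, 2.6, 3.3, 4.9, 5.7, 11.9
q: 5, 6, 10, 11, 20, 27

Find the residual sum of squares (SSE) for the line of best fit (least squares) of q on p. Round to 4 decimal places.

42.6236

n = 6, Σx = 30.8, Σy = 79, Σxy = 549.8, Σx² = 221.52, Σy² = 1411
Sxx = Σx² − (Σx)²/n = 221.52 − 158.106667 = 63.413333
Sxy = Σxy − (Σx)(Σy)/n = 549.8 − 405.533333 = 144.266667
Syy = Σy² − (Σy)²/n = 1411 − 1040.166667 = 370.833333
b = Sxy/Sxx = 144.266667/63.413333 = 2.275021
SSE = Syy − b·Sxy = 370.833333 − 2.275021·144.266667 = 42.623633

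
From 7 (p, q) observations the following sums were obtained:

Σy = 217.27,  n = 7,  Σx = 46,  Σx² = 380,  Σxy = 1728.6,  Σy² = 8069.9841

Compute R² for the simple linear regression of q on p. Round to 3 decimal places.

0.878

Sxx = Σx² − (Σx)²/n = 380 − 302.285714 = 77.714286
Sxy = Σxy − (Σx)(Σy)/n = 1728.6 − 1427.774286 = 300.825714
Syy = Σy² − (Σy)²/n = 8069.9841 − 6743.750414 = 1326.233686
R² = Sxy²/(Sxx·Syy) = (300.825714)²/(77.714286·1326.233686) = 0.878029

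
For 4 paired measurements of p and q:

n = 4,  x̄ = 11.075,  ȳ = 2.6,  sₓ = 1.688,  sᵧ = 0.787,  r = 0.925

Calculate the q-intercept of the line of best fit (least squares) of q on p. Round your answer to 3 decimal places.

b = r · sᵧ/sₓ = 0.925 · 0.787/1.688 = 0.431265
a = ȳ − b·x̄ = 2.6 − 0.431265·11.075 = -2.176258

-2.176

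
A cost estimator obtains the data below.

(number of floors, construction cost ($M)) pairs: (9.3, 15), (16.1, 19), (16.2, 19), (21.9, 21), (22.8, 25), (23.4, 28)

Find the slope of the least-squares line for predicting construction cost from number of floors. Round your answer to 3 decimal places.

n = 6, Σx = 109.7, Σy = 127, Σxy = 2438.3, Σx² = 2155.15
Sxx = Σx² − (Σx)²/n = 2155.15 − 2005.681667 = 149.468333
Sxy = Σxy − (Σx)(Σy)/n = 2438.3 − 2321.983333 = 116.316667
b = Sxy/Sxx = 116.316667/149.468333 = 0.778203

0.778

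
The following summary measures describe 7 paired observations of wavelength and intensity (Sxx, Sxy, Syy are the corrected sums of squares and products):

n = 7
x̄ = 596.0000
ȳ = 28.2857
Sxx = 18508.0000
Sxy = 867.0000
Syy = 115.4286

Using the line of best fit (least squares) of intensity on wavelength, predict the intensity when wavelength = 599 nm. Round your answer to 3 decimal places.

28.426

b = Sxy/Sxx = 867/18508 = 0.046845
a = ȳ − b·x̄ = 28.2857 − 0.046845·596 = 0.366314
ŷ(599) = a + b·599 = 0.366314 + 0.046845·599 = 28.426234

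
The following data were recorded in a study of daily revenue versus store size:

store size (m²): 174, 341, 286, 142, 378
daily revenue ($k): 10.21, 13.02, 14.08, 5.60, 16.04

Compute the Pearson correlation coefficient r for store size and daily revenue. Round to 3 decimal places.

n = 5, Σx = 1321, Σy = 58.95, Σxy = 17101.56, Σx² = 391401, Σy² = 760.6525
Sxx = Σx² − (Σx)²/n = 391401 − 349008.2 = 42392.8
Sxy = Σxy − (Σx)(Σy)/n = 17101.56 − 15574.59 = 1526.97
Syy = Σy² − (Σy)²/n = 760.6525 − 695.0205 = 65.632
r = Sxy/√(Sxx·Syy) = 1526.97/√(2782324.2496) = 1526.97/1668.030051 = 0.915433

0.915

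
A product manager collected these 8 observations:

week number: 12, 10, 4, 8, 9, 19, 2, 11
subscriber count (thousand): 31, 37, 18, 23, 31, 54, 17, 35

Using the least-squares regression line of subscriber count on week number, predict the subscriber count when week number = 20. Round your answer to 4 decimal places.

n = 8, Σx = 75, Σy = 246, Σxy = 2722, Σx² = 891
Sxx = Σx² − (Σx)²/n = 891 − 703.125 = 187.875
Sxy = Σxy − (Σx)(Σy)/n = 2722 − 2306.25 = 415.75
b = Sxy/Sxx = 415.75/187.875 = 2.212908
a = ȳ − b·x̄ = 30.75 − 2.212908·9.375 = 10.003992
ŷ(20) = a + b·20 = 10.003992 + 2.212908·20 = 54.262142

54.2621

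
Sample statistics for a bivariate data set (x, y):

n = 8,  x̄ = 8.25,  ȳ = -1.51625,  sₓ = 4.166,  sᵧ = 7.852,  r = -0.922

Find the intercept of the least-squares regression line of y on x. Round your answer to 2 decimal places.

b = r · sᵧ/sₓ = -0.922 · 7.852/4.166 = -1.737769
a = ȳ − b·x̄ = -1.51625 − (-1.737769)·8.25 = 12.820341

12.82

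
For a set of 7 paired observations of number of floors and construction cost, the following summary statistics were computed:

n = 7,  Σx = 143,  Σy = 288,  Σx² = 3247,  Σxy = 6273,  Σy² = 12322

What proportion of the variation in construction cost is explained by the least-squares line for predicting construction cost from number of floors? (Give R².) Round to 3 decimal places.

Sxx = Σx² − (Σx)²/n = 3247 − 2921.285714 = 325.714286
Sxy = Σxy − (Σx)(Σy)/n = 6273 − 5883.428571 = 389.571429
Syy = Σy² − (Σy)²/n = 12322 − 11849.142857 = 472.857143
R² = Sxy²/(Sxx·Syy) = (389.571429)²/(325.714286·472.857143) = 0.985388

0.985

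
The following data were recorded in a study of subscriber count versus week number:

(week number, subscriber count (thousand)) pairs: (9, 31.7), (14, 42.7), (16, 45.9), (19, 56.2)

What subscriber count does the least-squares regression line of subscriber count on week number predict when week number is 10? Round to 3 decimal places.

n = 4, Σx = 58, Σy = 176.5, Σxy = 2685.3, Σx² = 894
Sxx = Σx² − (Σx)²/n = 894 − 841 = 53
Sxy = Σxy − (Σx)(Σy)/n = 2685.3 − 2559.25 = 126.05
b = Sxy/Sxx = 126.05/53 = 2.378302
a = ȳ − b·x̄ = 44.125 − 2.378302·14.5 = 9.639623
ŷ(10) = a + b·10 = 9.639623 + 2.378302·10 = 33.422642

33.423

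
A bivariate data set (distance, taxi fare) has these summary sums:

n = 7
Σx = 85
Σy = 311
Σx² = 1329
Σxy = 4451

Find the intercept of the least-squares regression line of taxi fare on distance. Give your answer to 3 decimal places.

16.835

Sxx = Σx² − (Σx)²/n = 1329 − 1032.142857 = 296.857143
Sxy = Σxy − (Σx)(Σy)/n = 4451 − 3776.428571 = 674.571429
b = Sxy/Sxx = 674.571429/296.857143 = 2.272377
a = ȳ − b·x̄ = 44.428571 − 2.272377·12.142857 = 16.835419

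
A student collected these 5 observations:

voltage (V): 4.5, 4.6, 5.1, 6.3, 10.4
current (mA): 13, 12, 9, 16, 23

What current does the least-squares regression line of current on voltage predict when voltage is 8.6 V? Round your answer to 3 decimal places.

n = 5, Σx = 30.9, Σy = 73, Σxy = 499.6, Σx² = 215.27
Sxx = Σx² − (Σx)²/n = 215.27 − 190.962 = 24.308
Sxy = Σxy − (Σx)(Σy)/n = 499.6 − 451.14 = 48.46
b = Sxy/Sxx = 48.46/24.308 = 1.993582
a = ȳ − b·x̄ = 14.6 − 1.993582·6.18 = 2.279661
ŷ(8.6) = a + b·8.6 = 2.279661 + 1.993582·8.6 = 19.424469

19.424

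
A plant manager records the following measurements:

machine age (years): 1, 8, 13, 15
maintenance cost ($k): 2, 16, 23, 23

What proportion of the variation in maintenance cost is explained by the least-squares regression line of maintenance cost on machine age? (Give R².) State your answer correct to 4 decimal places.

0.9650

n = 4, Σx = 37, Σy = 64, Σxy = 774, Σx² = 459, Σy² = 1318
Sxx = Σx² − (Σx)²/n = 459 − 342.25 = 116.75
Sxy = Σxy − (Σx)(Σy)/n = 774 − 592 = 182
Syy = Σy² − (Σy)²/n = 1318 − 1024 = 294
R² = Sxy²/(Sxx·Syy) = (182)²/(116.75·294) = 0.965025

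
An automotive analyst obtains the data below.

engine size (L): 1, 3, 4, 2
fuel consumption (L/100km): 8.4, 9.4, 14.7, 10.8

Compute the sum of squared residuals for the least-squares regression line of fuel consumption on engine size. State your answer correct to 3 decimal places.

n = 4, Σx = 10, Σy = 43.3, Σxy = 117, Σx² = 30, Σy² = 491.65
Sxx = Σx² − (Σx)²/n = 30 − 25 = 5
Sxy = Σxy − (Σx)(Σy)/n = 117 − 108.25 = 8.75
Syy = Σy² − (Σy)²/n = 491.65 − 468.7225 = 22.9275
b = Sxy/Sxx = 8.75/5 = 1.75
SSE = Syy − b·Sxy = 22.9275 − 1.75·8.75 = 7.615

7.615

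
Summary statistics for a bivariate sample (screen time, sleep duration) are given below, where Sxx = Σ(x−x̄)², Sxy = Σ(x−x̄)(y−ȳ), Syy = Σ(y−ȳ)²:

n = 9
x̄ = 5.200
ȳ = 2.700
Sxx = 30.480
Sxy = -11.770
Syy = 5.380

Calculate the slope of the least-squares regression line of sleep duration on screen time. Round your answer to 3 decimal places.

b = Sxy/Sxx = -11.77/30.48 = -0.386155

-0.386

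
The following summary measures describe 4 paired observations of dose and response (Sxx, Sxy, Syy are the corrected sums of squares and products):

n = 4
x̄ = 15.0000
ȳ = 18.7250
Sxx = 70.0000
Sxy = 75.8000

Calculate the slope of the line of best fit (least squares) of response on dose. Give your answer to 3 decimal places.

b = Sxy/Sxx = 75.8/70 = 1.082857

1.083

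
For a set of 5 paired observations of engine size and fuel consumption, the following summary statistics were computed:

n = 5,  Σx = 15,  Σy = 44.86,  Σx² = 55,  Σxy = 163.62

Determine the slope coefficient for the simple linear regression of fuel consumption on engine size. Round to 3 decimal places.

Sxx = Σx² − (Σx)²/n = 55 − 45 = 10
Sxy = Σxy − (Σx)(Σy)/n = 163.62 − 134.58 = 29.04
b = Sxy/Sxx = 29.04/10 = 2.904

2.904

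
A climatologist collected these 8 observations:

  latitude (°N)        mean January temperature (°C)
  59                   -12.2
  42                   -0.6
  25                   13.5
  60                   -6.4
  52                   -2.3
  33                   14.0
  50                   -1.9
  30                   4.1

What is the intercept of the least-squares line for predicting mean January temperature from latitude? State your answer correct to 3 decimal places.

28.154

n = 8, Σx = 351, Σy = 8.2, Σxy = -421.1, Σx² = 16663
Sxx = Σx² − (Σx)²/n = 16663 − 15400.125 = 1262.875
Sxy = Σxy − (Σx)(Σy)/n = -421.1 − 359.775 = -780.875
b = Sxy/Sxx = -780.875/1262.875 = -0.618331
a = ȳ − b·x̄ = 1.025 − (-0.618331)·43.875 = 28.154281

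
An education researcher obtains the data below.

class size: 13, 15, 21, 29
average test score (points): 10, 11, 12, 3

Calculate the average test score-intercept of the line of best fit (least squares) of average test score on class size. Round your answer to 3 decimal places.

17.555

n = 4, Σx = 78, Σy = 36, Σxy = 634, Σx² = 1676
Sxx = Σx² − (Σx)²/n = 1676 − 1521 = 155
Sxy = Σxy − (Σx)(Σy)/n = 634 − 702 = -68
b = Sxy/Sxx = -68/155 = -0.438710
a = ȳ − b·x̄ = 9 − (-0.438710)·19.5 = 17.554839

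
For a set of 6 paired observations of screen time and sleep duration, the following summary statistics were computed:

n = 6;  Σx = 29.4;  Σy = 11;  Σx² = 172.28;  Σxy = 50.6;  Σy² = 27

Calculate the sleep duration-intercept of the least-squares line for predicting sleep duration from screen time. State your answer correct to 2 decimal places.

Sxx = Σx² − (Σx)²/n = 172.28 − 144.06 = 28.22
Sxy = Σxy − (Σx)(Σy)/n = 50.6 − 53.9 = -3.3
b = Sxy/Sxx = -3.3/28.22 = -0.116938
a = ȳ − b·x̄ = 1.833333 − (-0.116938)·4.9 = 2.406331

2.41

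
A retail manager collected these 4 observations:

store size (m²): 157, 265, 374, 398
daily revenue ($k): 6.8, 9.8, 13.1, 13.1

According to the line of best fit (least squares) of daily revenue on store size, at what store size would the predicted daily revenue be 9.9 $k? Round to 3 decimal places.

n = 4, Σx = 1194, Σy = 42.8, Σxy = 13777.8, Σx² = 393154
Sxx = Σx² − (Σx)²/n = 393154 − 356409 = 36745
Sxy = Σxy − (Σx)(Σy)/n = 13777.8 − 12775.8 = 1002
b = Sxy/Sxx = 1002/36745 = 0.027269
a = ȳ − b·x̄ = 10.7 − 0.027269·298.5 = 2.560199
Set a + b·x = 9.9: x = (9.9 − 2.560199) / 0.027269 = 269.162675

269.163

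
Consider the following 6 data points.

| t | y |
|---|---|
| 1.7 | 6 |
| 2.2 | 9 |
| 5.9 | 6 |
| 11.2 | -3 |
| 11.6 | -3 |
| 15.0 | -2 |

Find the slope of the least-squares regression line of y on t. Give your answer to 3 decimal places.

-0.908

n = 6, Σx = 47.6, Σy = 13, Σxy = -33, Σx² = 527.54
Sxx = Σx² − (Σx)²/n = 527.54 − 377.626667 = 149.913333
Sxy = Σxy − (Σx)(Σy)/n = -33 − 103.133333 = -136.133333
b = Sxy/Sxx = -136.133333/149.913333 = -0.908080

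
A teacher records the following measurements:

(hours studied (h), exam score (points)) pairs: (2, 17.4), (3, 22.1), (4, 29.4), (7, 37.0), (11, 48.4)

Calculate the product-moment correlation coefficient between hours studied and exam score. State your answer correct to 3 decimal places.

n = 5, Σx = 27, Σy = 154.3, Σxy = 1010.1, Σx² = 199, Σy² = 5367.09
Sxx = Σx² − (Σx)²/n = 199 − 145.8 = 53.2
Sxy = Σxy − (Σx)(Σy)/n = 1010.1 − 833.22 = 176.88
Syy = Σy² − (Σy)²/n = 5367.09 − 4761.698 = 605.392
r = Sxy/√(Sxx·Syy) = 176.88/√(32206.8544) = 176.88/179.462682 = 0.985609

0.986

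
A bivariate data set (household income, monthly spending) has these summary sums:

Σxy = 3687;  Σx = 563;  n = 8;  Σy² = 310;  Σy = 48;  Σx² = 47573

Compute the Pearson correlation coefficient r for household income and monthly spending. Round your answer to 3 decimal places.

0.739

Sxx = Σx² − (Σx)²/n = 47573 − 39621.125 = 7951.875
Sxy = Σxy − (Σx)(Σy)/n = 3687 − 3378 = 309
Syy = Σy² − (Σy)²/n = 310 − 288 = 22
r = Sxy/√(Sxx·Syy) = 309/√(174941.25) = 309/418.259788 = 0.738775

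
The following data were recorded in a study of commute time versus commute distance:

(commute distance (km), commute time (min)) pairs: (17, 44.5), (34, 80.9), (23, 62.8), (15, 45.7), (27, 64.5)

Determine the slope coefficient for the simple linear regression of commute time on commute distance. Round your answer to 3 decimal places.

1.924

n = 5, Σx = 116, Σy = 298.4, Σxy = 7378.5, Σx² = 2928
Sxx = Σx² − (Σx)²/n = 2928 − 2691.2 = 236.8
Sxy = Σxy − (Σx)(Σy)/n = 7378.5 − 6922.88 = 455.62
b = Sxy/Sxx = 455.62/236.8 = 1.924071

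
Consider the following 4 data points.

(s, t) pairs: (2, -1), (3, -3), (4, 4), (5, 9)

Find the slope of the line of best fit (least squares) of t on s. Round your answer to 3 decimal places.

3.700

n = 4, Σx = 14, Σy = 9, Σxy = 50, Σx² = 54
Sxx = Σx² − (Σx)²/n = 54 − 49 = 5
Sxy = Σxy − (Σx)(Σy)/n = 50 − 31.5 = 18.5
b = Sxy/Sxx = 18.5/5 = 3.7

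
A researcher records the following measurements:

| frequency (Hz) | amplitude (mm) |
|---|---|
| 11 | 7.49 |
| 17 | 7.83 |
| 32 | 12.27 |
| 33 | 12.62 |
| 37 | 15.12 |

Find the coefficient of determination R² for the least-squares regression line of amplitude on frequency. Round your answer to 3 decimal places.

0.949

n = 5, Σx = 130, Σy = 55.33, Σxy = 1584.04, Σx² = 3892, Σy² = 655.8407
Sxx = Σx² − (Σx)²/n = 3892 − 3380 = 512
Sxy = Σxy − (Σx)(Σy)/n = 1584.04 − 1438.58 = 145.46
Syy = Σy² − (Σy)²/n = 655.8407 − 612.28178 = 43.55892
R² = Sxy²/(Sxx·Syy) = (145.46)²/(512·43.55892) = 0.948724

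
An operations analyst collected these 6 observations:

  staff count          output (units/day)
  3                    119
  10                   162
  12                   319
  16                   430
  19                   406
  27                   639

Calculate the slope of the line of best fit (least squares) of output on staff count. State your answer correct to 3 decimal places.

22.413

n = 6, Σx = 87, Σy = 2075, Σxy = 37652, Σx² = 1599
Sxx = Σx² − (Σx)²/n = 1599 − 1261.5 = 337.5
Sxy = Σxy − (Σx)(Σy)/n = 37652 − 30087.5 = 7564.5
b = Sxy/Sxx = 7564.5/337.5 = 22.413333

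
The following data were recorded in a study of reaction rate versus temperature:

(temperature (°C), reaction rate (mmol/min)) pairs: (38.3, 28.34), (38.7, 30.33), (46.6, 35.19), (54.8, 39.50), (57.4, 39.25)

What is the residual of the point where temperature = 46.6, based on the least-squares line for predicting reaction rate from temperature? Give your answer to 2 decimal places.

0.98

n = 5, Σx = 235.8, Σy = 172.61, Σxy = 8316.597, Σx² = 11433.94
Sxx = Σx² − (Σx)²/n = 11433.94 − 11120.328 = 313.612
Sxy = Σxy − (Σx)(Σy)/n = 8316.597 − 8140.2876 = 176.3094
b = Sxy/Sxx = 176.3094/313.612 = 0.562190
a = ȳ − b·x̄ = 34.522 − 0.562190·47.16 = 8.009139
ŷ(46.6) = 8.009139 + 0.562190·46.6 = 34.207174
residual = y − ŷ = 35.19 − 34.207174 = 0.982826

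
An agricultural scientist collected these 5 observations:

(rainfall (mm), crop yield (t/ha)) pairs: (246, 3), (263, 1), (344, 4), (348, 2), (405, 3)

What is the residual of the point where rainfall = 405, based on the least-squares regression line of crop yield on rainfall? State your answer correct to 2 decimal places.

n = 5, Σx = 1606, Σy = 13, Σxy = 4288, Σx² = 533150
Sxx = Σx² − (Σx)²/n = 533150 − 515847.2 = 17302.8
Sxy = Σxy − (Σx)(Σy)/n = 4288 − 4175.6 = 112.4
b = Sxy/Sxx = 112.4/17302.8 = 0.006496
a = ȳ − b·x̄ = 2.6 − 0.006496·321.2 = 0.513466
ŷ(405) = 0.513466 + 0.006496·405 = 3.144370
residual = y − ŷ = 3 − 3.144370 = -0.144370

-0.14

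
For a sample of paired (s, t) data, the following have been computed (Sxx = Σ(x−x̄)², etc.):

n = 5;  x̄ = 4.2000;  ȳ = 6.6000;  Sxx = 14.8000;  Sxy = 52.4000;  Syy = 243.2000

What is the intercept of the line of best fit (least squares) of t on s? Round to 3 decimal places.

-8.270

b = Sxy/Sxx = 52.4/14.8 = 3.540541
a = ȳ − b·x̄ = 6.6 − 3.540541·4.2 = -8.270270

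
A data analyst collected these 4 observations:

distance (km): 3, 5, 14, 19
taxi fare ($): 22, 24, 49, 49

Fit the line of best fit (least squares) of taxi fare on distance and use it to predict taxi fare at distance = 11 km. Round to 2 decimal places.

37.44

n = 4, Σx = 41, Σy = 144, Σxy = 1803, Σx² = 591
Sxx = Σx² − (Σx)²/n = 591 − 420.25 = 170.75
Sxy = Σxy − (Σx)(Σy)/n = 1803 − 1476 = 327
b = Sxy/Sxx = 327/170.75 = 1.915081
a = ȳ − b·x̄ = 36 − 1.915081·10.25 = 16.370425
ŷ(11) = a + b·11 = 16.370425 + 1.915081·11 = 37.436310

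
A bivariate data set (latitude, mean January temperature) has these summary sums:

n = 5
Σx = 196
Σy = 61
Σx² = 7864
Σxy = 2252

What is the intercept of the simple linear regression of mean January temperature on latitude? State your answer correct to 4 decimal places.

42.3805

Sxx = Σx² − (Σx)²/n = 7864 − 7683.2 = 180.8
Sxy = Σxy − (Σx)(Σy)/n = 2252 − 2391.2 = -139.2
b = Sxy/Sxx = -139.2/180.8 = -0.769912
a = ȳ − b·x̄ = 12.2 − (-0.769912)·39.2 = 42.380531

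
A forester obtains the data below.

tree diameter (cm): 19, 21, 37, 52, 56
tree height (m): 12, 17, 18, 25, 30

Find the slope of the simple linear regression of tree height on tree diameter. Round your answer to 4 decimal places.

n = 5, Σx = 185, Σy = 102, Σxy = 4231, Σx² = 8011
Sxx = Σx² − (Σx)²/n = 8011 − 6845 = 1166
Sxy = Σxy − (Σx)(Σy)/n = 4231 − 3774 = 457
b = Sxy/Sxx = 457/1166 = 0.391938

0.3919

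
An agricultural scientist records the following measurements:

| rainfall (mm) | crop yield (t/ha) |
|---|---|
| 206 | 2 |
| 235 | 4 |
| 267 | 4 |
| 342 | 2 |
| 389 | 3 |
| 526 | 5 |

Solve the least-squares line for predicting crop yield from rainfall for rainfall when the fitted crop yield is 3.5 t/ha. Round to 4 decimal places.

360.9157

n = 6, Σx = 1965, Σy = 20, Σxy = 6901, Σx² = 713911
Sxx = Σx² − (Σx)²/n = 713911 − 643537.5 = 70373.5
Sxy = Σxy − (Σx)(Σy)/n = 6901 − 6550 = 351
b = Sxy/Sxx = 351/70373.5 = 0.004988
a = ȳ − b·x̄ = 3.333333 − 0.004988·327.5 = 1.699870
Set a + b·x = 3.5: x = (3.5 − 1.699870) / 0.004988 = 360.915717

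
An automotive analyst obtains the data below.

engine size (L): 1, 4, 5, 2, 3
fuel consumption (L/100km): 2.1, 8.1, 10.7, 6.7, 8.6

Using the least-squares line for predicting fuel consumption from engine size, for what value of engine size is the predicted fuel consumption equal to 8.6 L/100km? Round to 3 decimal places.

3.731

n = 5, Σx = 15, Σy = 36.2, Σxy = 127.2, Σx² = 55
Sxx = Σx² − (Σx)²/n = 55 − 45 = 10
Sxy = Σxy − (Σx)(Σy)/n = 127.2 − 108.6 = 18.6
b = Sxy/Sxx = 18.6/10 = 1.86
a = ȳ − b·x̄ = 7.24 − 1.86·3 = 1.66
Set a + b·x = 8.6: x = (8.6 − 1.66) / 1.86 = 3.731183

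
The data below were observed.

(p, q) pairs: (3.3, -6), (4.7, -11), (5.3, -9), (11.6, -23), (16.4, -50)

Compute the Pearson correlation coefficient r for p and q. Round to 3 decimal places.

n = 5, Σx = 41.3, Σy = -99, Σxy = -1206, Σx² = 464.59, Σy² = 3267
Sxx = Σx² − (Σx)²/n = 464.59 − 341.138 = 123.452
Sxy = Σxy − (Σx)(Σy)/n = -1206 − (-817.74) = -388.26
Syy = Σy² − (Σy)²/n = 3267 − 1960.2 = 1306.8
r = Sxy/√(Sxx·Syy) = -388.26/√(161327.0736) = -388.26/401.655416 = -0.966649

-0.967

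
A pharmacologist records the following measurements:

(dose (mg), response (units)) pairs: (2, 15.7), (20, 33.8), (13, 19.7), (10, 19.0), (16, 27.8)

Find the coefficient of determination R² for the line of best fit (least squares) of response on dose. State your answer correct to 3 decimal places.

0.826

n = 5, Σx = 61, Σy = 116, Σxy = 1598.3, Σx² = 929, Σy² = 2910.86
Sxx = Σx² − (Σx)²/n = 929 − 744.2 = 184.8
Sxy = Σxy − (Σx)(Σy)/n = 1598.3 − 1415.2 = 183.1
Syy = Σy² − (Σy)²/n = 2910.86 − 2691.2 = 219.66
R² = Sxy²/(Sxx·Syy) = (183.1)²/(184.8·219.66) = 0.825893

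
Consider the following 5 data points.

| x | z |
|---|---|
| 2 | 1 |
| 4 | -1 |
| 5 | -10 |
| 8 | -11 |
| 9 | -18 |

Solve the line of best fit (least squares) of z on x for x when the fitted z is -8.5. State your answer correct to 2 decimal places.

n = 5, Σx = 28, Σy = -39, Σxy = -302, Σx² = 190
Sxx = Σx² − (Σx)²/n = 190 − 156.8 = 33.2
Sxy = Σxy − (Σx)(Σy)/n = -302 − (-218.4) = -83.6
b = Sxy/Sxx = -83.6/33.2 = -2.518072
a = ȳ − b·x̄ = -7.8 − (-2.518072)·5.6 = 6.301205
Set a + b·x = -8.5: x = (-8.5 − 6.301205) / (-2.518072) = 5.877990

5.88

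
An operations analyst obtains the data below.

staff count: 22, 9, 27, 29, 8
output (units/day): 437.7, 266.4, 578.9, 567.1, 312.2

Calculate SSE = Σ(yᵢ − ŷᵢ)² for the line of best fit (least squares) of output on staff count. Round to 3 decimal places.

n = 5, Σx = 95, Σy = 2162.3, Σxy = 46600.8, Σx² = 2199, Σy² = 1016746.71
Sxx = Σx² − (Σx)²/n = 2199 − 1805 = 394
Sxy = Σxy − (Σx)(Σy)/n = 46600.8 − 41083.7 = 5517.1
Syy = Σy² − (Σy)²/n = 1016746.71 − 935108.258 = 81638.452
b = Sxy/Sxx = 5517.1/394 = 14.002792
SSE = Syy − b·Sxy = 81638.452 − 14.002792·5517.1 = 4383.648929

4383.649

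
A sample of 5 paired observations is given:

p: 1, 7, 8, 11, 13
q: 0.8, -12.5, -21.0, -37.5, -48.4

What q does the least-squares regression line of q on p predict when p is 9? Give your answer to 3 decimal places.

-27.858

n = 5, Σx = 40, Σy = -118.6, Σxy = -1296.4, Σx² = 404
Sxx = Σx² − (Σx)²/n = 404 − 320 = 84
Sxy = Σxy − (Σx)(Σy)/n = -1296.4 − (-948.8) = -347.6
b = Sxy/Sxx = -347.6/84 = -4.138095
a = ȳ − b·x̄ = -23.72 − (-4.138095)·8 = 9.384762
ŷ(9) = a + b·9 = 9.384762 + (-4.138095)·9 = -27.858095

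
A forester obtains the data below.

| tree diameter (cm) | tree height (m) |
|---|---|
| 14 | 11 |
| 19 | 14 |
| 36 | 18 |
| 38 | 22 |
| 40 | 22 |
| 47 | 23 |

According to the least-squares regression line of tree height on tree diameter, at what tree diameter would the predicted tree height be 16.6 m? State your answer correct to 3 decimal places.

n = 6, Σx = 194, Σy = 110, Σxy = 3865, Σx² = 7106
Sxx = Σx² − (Σx)²/n = 7106 − 6272.666667 = 833.333333
Sxy = Σxy − (Σx)(Σy)/n = 3865 − 3556.666667 = 308.333333
b = Sxy/Sxx = 308.333333/833.333333 = 0.37
a = ȳ − b·x̄ = 18.333333 − 0.37·32.333333 = 6.37
Set a + b·x = 16.6: x = (16.6 − 6.37) / 0.37 = 27.648649

27.649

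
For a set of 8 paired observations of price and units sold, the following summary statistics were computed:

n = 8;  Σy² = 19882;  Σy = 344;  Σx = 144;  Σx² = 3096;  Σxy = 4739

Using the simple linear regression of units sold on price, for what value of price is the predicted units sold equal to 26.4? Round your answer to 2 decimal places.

23.76

Sxx = Σx² − (Σx)²/n = 3096 − 2592 = 504
Sxy = Σxy − (Σx)(Σy)/n = 4739 − 6192 = -1453
b = Sxy/Sxx = -1453/504 = -2.882937
a = ȳ − b·x̄ = 43 − (-2.882937)·18 = 94.892857
Set a + b·x = 26.4: x = (26.4 − 94.892857) / (-2.882937) = 23.758018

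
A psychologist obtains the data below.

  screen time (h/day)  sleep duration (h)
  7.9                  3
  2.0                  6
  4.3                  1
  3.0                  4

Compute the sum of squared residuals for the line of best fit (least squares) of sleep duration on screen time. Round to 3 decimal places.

n = 4, Σx = 17.2, Σy = 14, Σxy = 52, Σx² = 93.9, Σy² = 62
Sxx = Σx² − (Σx)²/n = 93.9 − 73.96 = 19.94
Sxy = Σxy − (Σx)(Σy)/n = 52 − 60.2 = -8.2
Syy = Σy² − (Σy)²/n = 62 − 49 = 13
b = Sxy/Sxx = -8.2/19.94 = -0.411234
SSE = Syy − b·Sxy = 13 − (-0.411234)·(-8.2) = 9.627884

9.628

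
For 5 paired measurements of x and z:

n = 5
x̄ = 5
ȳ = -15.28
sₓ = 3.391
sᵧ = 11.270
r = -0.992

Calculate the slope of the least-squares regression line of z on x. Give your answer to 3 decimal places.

b = r · sᵧ/sₓ = -0.992 · 11.27/3.391 = -3.296915

-3.297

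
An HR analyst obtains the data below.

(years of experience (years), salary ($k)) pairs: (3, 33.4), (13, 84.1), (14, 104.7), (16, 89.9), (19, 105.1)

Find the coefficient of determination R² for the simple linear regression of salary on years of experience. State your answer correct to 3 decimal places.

0.889

n = 5, Σx = 65, Σy = 417.2, Σxy = 6094.6, Σx² = 991, Σy² = 38278.48
Sxx = Σx² − (Σx)²/n = 991 − 845 = 146
Sxy = Σxy − (Σx)(Σy)/n = 6094.6 − 5423.6 = 671
Syy = Σy² − (Σy)²/n = 38278.48 − 34811.168 = 3467.312
R² = Sxy²/(Sxx·Syy) = (671)²/(146·3467.312) = 0.889404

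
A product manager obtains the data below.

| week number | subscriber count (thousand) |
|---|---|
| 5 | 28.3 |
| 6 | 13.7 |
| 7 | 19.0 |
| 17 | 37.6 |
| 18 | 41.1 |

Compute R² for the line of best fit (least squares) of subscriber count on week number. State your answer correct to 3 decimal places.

0.734

n = 5, Σx = 53, Σy = 139.7, Σxy = 1735.7, Σx² = 723, Σy² = 4452.55
Sxx = Σx² − (Σx)²/n = 723 − 561.8 = 161.2
Sxy = Σxy − (Σx)(Σy)/n = 1735.7 − 1480.82 = 254.88
Syy = Σy² − (Σy)²/n = 4452.55 − 3903.218 = 549.332
R² = Sxy²/(Sxx·Syy) = (254.88)²/(161.2·549.332) = 0.733621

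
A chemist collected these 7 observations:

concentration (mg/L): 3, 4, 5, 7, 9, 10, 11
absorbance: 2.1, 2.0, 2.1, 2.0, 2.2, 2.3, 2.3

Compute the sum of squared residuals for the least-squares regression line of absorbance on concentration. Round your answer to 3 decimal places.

n = 7, Σx = 49, Σy = 15, Σxy = 106.9, Σx² = 401, Σy² = 32.24
Sxx = Σx² − (Σx)²/n = 401 − 343 = 58
Sxy = Σxy − (Σx)(Σy)/n = 106.9 − 105 = 1.9
Syy = Σy² − (Σy)²/n = 32.24 − 32.142857 = 0.097143
b = Sxy/Sxx = 1.9/58 = 0.032759
SSE = Syy − b·Sxy = 0.097143 − 0.032759·1.9 = 0.034901

0.035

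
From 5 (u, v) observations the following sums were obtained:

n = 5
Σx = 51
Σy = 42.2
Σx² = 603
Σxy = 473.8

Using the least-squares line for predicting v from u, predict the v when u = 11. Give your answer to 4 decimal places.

8.8589

Sxx = Σx² − (Σx)²/n = 603 − 520.2 = 82.8
Sxy = Σxy − (Σx)(Σy)/n = 473.8 − 430.44 = 43.36
b = Sxy/Sxx = 43.36/82.8 = 0.523671
a = ȳ − b·x̄ = 8.44 − 0.523671·10.2 = 3.098551
ŷ(11) = a + b·11 = 3.098551 + 0.523671·11 = 8.858937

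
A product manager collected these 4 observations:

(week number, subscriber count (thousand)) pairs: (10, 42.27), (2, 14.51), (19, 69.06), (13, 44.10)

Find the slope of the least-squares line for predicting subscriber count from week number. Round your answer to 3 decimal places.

n = 4, Σx = 44, Σy = 169.94, Σxy = 2337.16, Σx² = 634
Sxx = Σx² − (Σx)²/n = 634 − 484 = 150
Sxy = Σxy − (Σx)(Σy)/n = 2337.16 − 1869.34 = 467.82
b = Sxy/Sxx = 467.82/150 = 3.1188

3.119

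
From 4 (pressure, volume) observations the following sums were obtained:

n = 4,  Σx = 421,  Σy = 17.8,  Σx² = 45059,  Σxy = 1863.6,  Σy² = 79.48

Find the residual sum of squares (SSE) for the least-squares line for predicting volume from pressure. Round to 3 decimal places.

0.140

Sxx = Σx² − (Σx)²/n = 45059 − 44310.25 = 748.75
Sxy = Σxy − (Σx)(Σy)/n = 1863.6 − 1873.45 = -9.85
Syy = Σy² − (Σy)²/n = 79.48 − 79.21 = 0.27
b = Sxy/Sxx = -9.85/748.75 = -0.013155
SSE = Syy − b·Sxy = 0.27 − (-0.013155)·(-9.85) = 0.140421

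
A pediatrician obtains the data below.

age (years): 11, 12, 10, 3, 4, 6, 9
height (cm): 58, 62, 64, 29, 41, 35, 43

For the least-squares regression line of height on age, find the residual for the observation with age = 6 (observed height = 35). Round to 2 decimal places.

-5.94

n = 7, Σx = 55, Σy = 332, Σxy = 2870, Σx² = 507
Sxx = Σx² − (Σx)²/n = 507 − 432.142857 = 74.857143
Sxy = Σxy − (Σx)(Σy)/n = 2870 − 2608.571429 = 261.428571
b = Sxy/Sxx = 261.428571/74.857143 = 3.492366
a = ȳ − b·x̄ = 47.428571 − 3.492366·7.857143 = 19.988550
ŷ(6) = 19.988550 + 3.492366·6 = 40.942748
residual = y − ŷ = 35 − 40.942748 = -5.942748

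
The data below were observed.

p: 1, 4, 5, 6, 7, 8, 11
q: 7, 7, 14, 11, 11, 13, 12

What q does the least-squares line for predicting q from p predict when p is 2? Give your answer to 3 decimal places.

8.448

n = 7, Σx = 42, Σy = 75, Σxy = 484, Σx² = 312
Sxx = Σx² − (Σx)²/n = 312 − 252 = 60
Sxy = Σxy − (Σx)(Σy)/n = 484 − 450 = 34
b = Sxy/Sxx = 34/60 = 0.566667
a = ȳ − b·x̄ = 10.714286 − 0.566667·6 = 7.314286
ŷ(2) = a + b·2 = 7.314286 + 0.566667·2 = 8.447619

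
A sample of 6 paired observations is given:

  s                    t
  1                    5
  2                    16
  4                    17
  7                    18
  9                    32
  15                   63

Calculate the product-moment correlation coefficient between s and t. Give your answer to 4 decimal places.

0.9553

n = 6, Σx = 38, Σy = 151, Σxy = 1464, Σx² = 376, Σy² = 5887
Sxx = Σx² − (Σx)²/n = 376 − 240.666667 = 135.333333
Sxy = Σxy − (Σx)(Σy)/n = 1464 − 956.333333 = 507.666667
Syy = Σy² − (Σy)²/n = 5887 − 3800.166667 = 2086.833333
r = Sxy/√(Sxx·Syy) = 507.666667/√(282418.111111) = 507.666667/531.430250 = 0.955284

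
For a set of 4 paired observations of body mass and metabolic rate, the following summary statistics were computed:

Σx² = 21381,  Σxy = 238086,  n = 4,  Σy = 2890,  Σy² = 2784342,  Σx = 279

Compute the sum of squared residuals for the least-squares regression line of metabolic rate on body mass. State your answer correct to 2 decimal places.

2384.64

Sxx = Σx² − (Σx)²/n = 21381 − 19460.25 = 1920.75
Sxy = Σxy − (Σx)(Σy)/n = 238086 − 201577.5 = 36508.5
Syy = Σy² − (Σy)²/n = 2784342 − 2088025 = 696317
b = Sxy/Sxx = 36508.5/1920.75 = 19.007419
SSE = Syy − b·Sxy = 696317 − 19.007419·36508.5 = 2384.644280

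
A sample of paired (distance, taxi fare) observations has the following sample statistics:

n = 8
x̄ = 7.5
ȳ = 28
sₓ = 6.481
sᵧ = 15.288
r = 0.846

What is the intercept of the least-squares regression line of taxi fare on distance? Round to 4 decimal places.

13.0328

b = r · sᵧ/sₓ = 0.846 · 15.288/6.481 = 1.995625
a = ȳ − b·x̄ = 28 − 1.995625·7.5 = 13.032810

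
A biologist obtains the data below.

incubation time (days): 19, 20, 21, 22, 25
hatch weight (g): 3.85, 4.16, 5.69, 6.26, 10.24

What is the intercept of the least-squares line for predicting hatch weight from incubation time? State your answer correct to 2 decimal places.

-17.46

n = 5, Σx = 107, Σy = 30.2, Σxy = 669.56, Σx² = 2311
Sxx = Σx² − (Σx)²/n = 2311 − 2289.8 = 21.2
Sxy = Σxy − (Σx)(Σy)/n = 669.56 − 646.28 = 23.28
b = Sxy/Sxx = 23.28/21.2 = 1.098113
a = ȳ − b·x̄ = 6.04 − 1.098113·21.4 = -17.459623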